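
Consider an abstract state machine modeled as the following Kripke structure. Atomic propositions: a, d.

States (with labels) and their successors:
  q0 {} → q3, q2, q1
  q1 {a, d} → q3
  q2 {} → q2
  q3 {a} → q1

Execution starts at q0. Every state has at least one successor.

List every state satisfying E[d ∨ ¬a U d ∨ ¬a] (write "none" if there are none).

States satisfying d ∨ ¬a: {q0, q1, q2}.
States satisfying E[d ∨ ¬a U d ∨ ¬a]: {q0, q1, q2}.

{q0, q1, q2}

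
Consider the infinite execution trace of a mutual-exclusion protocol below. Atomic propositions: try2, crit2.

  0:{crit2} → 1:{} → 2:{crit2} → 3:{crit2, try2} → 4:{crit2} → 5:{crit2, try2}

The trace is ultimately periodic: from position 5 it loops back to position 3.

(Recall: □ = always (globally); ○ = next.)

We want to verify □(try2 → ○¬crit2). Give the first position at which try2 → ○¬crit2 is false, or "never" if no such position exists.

Check try2 → ○¬crit2 at each position in order: 0 ✓, 1 ✓, 2 ✓.
At position 3 the labels are {crit2, try2} and the next position 4 has {crit2}, so try2 → ○¬crit2 is false there. This is the first violation.

3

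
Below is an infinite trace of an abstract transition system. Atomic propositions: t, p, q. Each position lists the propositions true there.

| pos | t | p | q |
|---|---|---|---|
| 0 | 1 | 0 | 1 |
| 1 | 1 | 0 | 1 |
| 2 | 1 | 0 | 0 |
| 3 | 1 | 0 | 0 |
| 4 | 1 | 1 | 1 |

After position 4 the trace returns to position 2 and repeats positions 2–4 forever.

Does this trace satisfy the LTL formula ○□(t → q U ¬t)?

The position after 0 is 1; □(t → q U ¬t) is false there.

Does not hold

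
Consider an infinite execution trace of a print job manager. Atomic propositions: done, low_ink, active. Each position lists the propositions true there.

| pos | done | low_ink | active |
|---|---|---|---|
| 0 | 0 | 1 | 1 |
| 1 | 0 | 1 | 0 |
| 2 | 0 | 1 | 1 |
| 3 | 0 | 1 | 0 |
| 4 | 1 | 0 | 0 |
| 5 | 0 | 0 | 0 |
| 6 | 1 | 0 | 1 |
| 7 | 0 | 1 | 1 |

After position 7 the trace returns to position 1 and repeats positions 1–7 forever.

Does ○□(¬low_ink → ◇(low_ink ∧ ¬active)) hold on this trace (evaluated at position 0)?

The position after 0 is 1; □(¬low_ink → ◇(low_ink ∧ ¬active)) is true there.

Holds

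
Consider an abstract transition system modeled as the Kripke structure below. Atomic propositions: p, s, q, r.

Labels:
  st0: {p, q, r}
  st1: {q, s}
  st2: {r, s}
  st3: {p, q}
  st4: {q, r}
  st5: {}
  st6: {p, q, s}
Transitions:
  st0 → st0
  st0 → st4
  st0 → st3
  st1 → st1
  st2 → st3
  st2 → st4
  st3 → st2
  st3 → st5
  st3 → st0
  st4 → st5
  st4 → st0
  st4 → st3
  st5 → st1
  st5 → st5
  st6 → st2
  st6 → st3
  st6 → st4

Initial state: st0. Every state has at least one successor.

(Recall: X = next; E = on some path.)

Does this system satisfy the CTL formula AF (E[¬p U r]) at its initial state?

Yes

States satisfying E[¬p U r]: {st0, st2, st4}.
States satisfying AF (E[¬p U r]): {st0, st2, st4}.
st0 ∈ Sat(AF (E[¬p U r])).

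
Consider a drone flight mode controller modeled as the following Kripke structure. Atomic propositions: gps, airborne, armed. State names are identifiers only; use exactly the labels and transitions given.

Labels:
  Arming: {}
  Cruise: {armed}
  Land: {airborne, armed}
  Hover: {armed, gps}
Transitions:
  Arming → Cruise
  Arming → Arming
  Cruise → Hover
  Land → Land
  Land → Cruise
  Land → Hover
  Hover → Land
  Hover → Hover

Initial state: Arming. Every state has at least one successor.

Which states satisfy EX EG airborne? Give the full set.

{Land, Hover}

States satisfying EG airborne: {Land}.
States satisfying EX EG airborne: {Land, Hover}.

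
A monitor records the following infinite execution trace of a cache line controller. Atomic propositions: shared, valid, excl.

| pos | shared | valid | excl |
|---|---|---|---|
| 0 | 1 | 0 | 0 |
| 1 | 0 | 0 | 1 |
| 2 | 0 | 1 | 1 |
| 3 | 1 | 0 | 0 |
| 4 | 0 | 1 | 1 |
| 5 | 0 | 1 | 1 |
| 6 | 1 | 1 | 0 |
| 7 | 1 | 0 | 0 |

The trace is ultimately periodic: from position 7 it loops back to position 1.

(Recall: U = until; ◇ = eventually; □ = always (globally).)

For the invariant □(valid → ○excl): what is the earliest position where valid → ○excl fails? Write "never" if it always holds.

Check valid → ○excl at each position in order: 0 ✓, 1 ✓.
At position 2 the labels are {excl, valid} and the next position 3 has {shared}, so valid → ○excl is false there. This is the first violation.

2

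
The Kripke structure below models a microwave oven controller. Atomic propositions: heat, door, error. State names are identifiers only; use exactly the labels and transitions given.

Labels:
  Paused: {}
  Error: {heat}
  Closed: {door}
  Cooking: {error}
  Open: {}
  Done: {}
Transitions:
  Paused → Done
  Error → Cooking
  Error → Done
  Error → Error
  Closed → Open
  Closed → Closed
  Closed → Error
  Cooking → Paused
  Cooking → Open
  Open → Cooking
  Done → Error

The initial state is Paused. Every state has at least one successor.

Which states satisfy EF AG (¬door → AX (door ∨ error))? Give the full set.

States satisfying AG (¬door → AX (door ∨ error)): ∅.
States satisfying EF AG (¬door → AX (door ∨ error)): ∅.

none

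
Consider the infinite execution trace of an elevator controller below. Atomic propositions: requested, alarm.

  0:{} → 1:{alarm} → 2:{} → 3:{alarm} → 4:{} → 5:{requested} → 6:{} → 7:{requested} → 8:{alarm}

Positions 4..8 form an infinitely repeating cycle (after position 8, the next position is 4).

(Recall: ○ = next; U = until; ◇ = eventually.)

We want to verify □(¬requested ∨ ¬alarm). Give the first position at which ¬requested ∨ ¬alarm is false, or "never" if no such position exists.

¬requested ∨ ¬alarm holds at every position 0..8, and those are all the positions the trace ever visits, so the invariant □(¬requested ∨ ¬alarm) is never violated.

never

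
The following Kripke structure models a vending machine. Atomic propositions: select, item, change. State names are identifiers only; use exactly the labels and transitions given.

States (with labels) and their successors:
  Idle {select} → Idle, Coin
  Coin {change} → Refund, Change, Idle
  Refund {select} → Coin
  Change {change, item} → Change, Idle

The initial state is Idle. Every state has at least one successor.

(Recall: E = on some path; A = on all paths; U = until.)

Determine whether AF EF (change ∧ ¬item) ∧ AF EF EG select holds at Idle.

States satisfying EF (change ∧ ¬item): {Idle, Coin, Refund, Change}.
States satisfying AF EF (change ∧ ¬item): {Idle, Coin, Refund, Change}.
States satisfying EF EG select: {Idle, Coin, Refund, Change}.
States satisfying AF EF EG select: {Idle, Coin, Refund, Change}.
States satisfying AF EF (change ∧ ¬item) ∧ AF EF EG select: {Idle, Coin, Refund, Change}.
Idle ∈ Sat(AF EF (change ∧ ¬item) ∧ AF EF EG select).

Holds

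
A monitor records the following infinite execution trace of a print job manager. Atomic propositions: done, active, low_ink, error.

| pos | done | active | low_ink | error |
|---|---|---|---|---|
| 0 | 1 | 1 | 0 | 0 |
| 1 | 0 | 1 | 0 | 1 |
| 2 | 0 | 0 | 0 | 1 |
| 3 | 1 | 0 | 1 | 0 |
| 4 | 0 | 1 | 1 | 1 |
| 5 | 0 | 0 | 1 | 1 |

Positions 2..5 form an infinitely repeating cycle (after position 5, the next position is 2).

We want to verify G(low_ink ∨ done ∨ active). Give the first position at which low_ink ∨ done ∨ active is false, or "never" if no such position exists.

Check low_ink ∨ done ∨ active at each position in order: 0 ✓, 1 ✓.
At position 2 the labels are {error}, so low_ink ∨ done ∨ active is false there. This is the first violation.

2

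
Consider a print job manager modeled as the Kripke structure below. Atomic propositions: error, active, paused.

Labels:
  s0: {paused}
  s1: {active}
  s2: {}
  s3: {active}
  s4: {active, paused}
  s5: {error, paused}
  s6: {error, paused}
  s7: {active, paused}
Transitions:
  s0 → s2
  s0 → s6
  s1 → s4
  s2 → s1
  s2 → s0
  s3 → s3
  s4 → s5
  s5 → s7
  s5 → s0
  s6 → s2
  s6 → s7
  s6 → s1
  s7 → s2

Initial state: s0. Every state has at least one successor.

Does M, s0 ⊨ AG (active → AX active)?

States satisfying active → AX active: {s0, s1, s2, s3, s5, s6}.
States satisfying AG (active → AX active): {s3}.
s4 is reachable from s0 and violates active → AX active, so AG fails at s0.
s0 ∉ Sat(AG (active → AX active)).

No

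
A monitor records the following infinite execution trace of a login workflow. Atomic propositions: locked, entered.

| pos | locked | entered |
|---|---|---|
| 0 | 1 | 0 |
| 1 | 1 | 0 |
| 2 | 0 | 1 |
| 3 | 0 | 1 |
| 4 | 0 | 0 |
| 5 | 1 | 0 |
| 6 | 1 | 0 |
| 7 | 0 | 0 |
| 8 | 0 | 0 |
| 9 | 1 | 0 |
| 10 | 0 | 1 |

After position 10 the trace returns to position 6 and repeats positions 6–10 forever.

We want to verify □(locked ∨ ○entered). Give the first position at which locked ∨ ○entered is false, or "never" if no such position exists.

Check locked ∨ ○entered at each position in order: 0 ✓, 1 ✓, 2 ✓.
At position 3 the labels are {entered} and the next position 4 has {}, so locked ∨ ○entered is false there. This is the first violation.

3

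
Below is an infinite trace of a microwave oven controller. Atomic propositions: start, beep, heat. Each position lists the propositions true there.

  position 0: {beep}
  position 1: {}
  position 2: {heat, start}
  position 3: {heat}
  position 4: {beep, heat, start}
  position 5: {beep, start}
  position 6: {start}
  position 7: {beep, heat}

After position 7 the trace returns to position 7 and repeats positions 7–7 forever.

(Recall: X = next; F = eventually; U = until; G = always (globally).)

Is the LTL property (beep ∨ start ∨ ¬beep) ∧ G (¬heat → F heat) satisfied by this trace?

Yes

¬heat → F heat holds at every position 0..7, and those are all positions ever visited, so G (¬heat → F heat) holds.
Positions where ¬heat holds: 0, 1, 5, 6.
Check F heat at each: 0→ok, 1→ok, 5→ok, 6→ok.
At position 0: beep ∨ start ∨ ¬beep is true; G (¬heat → F heat) is true; so (beep ∨ start ∨ ¬beep) ∧ G (¬heat → F heat) is true.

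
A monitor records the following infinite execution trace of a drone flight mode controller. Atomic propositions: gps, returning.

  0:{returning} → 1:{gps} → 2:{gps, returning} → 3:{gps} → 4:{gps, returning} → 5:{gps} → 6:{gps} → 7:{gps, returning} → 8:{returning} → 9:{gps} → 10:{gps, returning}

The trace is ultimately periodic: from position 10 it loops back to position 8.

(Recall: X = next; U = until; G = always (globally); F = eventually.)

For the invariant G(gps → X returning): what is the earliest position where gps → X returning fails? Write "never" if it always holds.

Check gps → X returning at each position in order: 0 ✓, 1 ✓.
At position 2 the labels are {gps, returning} and the next position 3 has {gps}, so gps → X returning is false there. This is the first violation.

2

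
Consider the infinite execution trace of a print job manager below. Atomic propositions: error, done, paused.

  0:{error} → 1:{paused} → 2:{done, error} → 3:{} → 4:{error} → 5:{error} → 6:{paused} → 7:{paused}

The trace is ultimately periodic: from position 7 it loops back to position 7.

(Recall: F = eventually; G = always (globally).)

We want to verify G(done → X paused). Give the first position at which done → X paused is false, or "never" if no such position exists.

Check done → X paused at each position in order: 0 ✓, 1 ✓.
At position 2 the labels are {done, error} and the next position 3 has {}, so done → X paused is false there. This is the first violation.

2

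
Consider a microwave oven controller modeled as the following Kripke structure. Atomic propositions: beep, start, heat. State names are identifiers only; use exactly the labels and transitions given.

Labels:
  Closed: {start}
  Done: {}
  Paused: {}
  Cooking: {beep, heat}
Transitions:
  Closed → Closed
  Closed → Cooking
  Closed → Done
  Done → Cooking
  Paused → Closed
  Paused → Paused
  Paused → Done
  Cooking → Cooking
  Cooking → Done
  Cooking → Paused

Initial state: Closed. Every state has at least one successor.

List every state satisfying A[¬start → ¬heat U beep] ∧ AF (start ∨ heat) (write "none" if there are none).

States satisfying ¬start → ¬heat: {Closed, Done, Paused}.
States satisfying beep: {Cooking}.
States satisfying A[¬start → ¬heat U beep]: {Done, Cooking}.
States satisfying start ∨ heat: {Closed, Cooking}.
States satisfying AF (start ∨ heat): {Closed, Done, Cooking}.
States satisfying A[¬start → ¬heat U beep] ∧ AF (start ∨ heat): {Done, Cooking}.

{Done, Cooking}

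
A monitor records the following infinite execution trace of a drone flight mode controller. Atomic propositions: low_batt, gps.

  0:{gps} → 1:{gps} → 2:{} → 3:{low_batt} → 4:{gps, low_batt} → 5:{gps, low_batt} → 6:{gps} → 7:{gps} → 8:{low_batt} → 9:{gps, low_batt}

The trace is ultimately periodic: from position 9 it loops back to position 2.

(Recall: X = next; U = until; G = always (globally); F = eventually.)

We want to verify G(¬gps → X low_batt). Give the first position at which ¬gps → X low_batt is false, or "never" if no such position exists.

never

¬gps → X low_batt holds at every position 0..9, and those are all the positions the trace ever visits, so the invariant G(¬gps → X low_batt) is never violated.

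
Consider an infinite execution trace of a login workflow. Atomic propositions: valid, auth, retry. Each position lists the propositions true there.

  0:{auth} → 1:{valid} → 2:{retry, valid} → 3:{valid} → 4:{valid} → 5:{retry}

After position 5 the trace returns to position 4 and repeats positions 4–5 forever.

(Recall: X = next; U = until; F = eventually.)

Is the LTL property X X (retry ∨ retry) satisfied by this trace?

The position after 0 is 1; X (retry ∨ retry) is true there.

Satisfied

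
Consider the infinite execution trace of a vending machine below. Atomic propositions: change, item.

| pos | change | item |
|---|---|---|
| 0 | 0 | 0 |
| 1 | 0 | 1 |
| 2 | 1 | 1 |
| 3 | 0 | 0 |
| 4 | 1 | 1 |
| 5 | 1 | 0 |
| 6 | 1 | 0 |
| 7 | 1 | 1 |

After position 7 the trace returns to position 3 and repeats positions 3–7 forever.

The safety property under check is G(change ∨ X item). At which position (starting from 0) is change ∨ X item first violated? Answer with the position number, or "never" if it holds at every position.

never

change ∨ X item holds at every position 0..7, and those are all the positions the trace ever visits, so the invariant G(change ∨ X item) is never violated.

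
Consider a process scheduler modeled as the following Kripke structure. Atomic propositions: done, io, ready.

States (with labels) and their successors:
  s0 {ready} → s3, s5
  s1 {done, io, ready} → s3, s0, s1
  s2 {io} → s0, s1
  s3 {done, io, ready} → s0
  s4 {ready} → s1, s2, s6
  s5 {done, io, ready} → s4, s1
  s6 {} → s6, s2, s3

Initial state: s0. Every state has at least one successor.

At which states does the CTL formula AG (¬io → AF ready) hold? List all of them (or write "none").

States satisfying ¬io → AF ready: {s0, s1, s2, s3, s4, s5}.
States satisfying AG (¬io → AF ready): ∅.

none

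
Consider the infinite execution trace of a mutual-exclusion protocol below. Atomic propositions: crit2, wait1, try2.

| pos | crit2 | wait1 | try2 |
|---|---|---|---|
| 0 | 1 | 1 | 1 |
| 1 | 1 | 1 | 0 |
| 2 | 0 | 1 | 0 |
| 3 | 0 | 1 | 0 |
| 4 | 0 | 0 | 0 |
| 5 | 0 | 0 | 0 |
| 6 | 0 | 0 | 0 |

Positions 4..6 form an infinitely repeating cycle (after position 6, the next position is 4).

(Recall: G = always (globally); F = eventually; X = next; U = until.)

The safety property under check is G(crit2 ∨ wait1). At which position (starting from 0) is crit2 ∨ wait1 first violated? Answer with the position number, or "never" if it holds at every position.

Check crit2 ∨ wait1 at each position in order: 0 ✓, 1 ✓, 2 ✓, 3 ✓.
At position 4 the labels are {}, so crit2 ∨ wait1 is false there. This is the first violation.

4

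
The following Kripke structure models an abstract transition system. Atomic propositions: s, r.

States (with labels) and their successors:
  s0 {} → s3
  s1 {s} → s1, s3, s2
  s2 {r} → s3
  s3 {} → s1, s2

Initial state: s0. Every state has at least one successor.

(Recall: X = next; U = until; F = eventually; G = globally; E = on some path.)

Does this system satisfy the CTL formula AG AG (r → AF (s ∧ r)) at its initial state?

No

States satisfying AG (r → AF (s ∧ r)): ∅.
States satisfying AG AG (r → AF (s ∧ r)): ∅.
s0 is reachable from s0 and violates AG (r → AF (s ∧ r)), so AG fails at s0.
s0 ∉ Sat(AG AG (r → AF (s ∧ r))).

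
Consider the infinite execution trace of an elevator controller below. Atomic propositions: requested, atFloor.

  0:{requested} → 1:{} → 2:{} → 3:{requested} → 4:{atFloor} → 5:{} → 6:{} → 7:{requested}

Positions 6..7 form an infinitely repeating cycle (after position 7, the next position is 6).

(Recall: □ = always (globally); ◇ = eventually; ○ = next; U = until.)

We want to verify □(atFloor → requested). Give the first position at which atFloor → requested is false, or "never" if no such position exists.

Check atFloor → requested at each position in order: 0 ✓, 1 ✓, 2 ✓, 3 ✓.
At position 4 the labels are {atFloor}, so atFloor → requested is false there. This is the first violation.

4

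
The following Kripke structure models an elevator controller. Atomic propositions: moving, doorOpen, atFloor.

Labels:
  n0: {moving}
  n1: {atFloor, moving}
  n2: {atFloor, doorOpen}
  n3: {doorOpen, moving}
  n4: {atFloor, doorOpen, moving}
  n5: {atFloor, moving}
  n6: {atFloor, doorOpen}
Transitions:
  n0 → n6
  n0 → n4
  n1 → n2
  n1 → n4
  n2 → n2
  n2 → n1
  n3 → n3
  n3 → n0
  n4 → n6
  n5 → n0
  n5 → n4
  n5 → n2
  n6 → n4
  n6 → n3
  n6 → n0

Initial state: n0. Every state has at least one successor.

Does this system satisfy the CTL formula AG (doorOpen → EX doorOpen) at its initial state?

States satisfying doorOpen → EX doorOpen: {n0, n1, n2, n3, n4, n5, n6}.
States satisfying AG (doorOpen → EX doorOpen): {n0, n1, n2, n3, n4, n5, n6}.
Every state reachable from n0 satisfies doorOpen → EX doorOpen.
n0 ∈ Sat(AG (doorOpen → EX doorOpen)).

Holds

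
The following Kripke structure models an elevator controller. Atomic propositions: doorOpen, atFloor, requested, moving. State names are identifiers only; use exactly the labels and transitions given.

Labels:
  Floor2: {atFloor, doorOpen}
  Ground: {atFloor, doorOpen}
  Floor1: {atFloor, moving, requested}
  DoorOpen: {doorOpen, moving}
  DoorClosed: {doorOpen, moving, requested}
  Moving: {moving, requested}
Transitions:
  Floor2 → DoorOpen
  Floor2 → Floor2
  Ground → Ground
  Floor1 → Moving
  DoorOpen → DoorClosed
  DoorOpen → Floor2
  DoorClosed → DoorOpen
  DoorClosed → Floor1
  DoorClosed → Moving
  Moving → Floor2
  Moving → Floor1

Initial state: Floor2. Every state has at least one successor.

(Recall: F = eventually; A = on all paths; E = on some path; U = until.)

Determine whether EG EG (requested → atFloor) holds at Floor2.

Yes

States satisfying EG (requested → atFloor): {Floor2, Ground, DoorOpen}.
States satisfying EG EG (requested → atFloor): {Floor2, Ground, DoorOpen}.
Floor2 ∈ Sat(EG EG (requested → atFloor)).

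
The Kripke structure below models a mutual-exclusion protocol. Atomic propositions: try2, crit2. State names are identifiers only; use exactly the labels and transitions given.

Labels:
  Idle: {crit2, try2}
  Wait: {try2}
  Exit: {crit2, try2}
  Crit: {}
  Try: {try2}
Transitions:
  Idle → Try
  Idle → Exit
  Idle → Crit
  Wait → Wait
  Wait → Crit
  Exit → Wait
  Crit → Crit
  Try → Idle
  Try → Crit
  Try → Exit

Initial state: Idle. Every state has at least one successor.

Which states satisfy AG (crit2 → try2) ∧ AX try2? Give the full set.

{Exit}

States satisfying crit2 → try2: {Idle, Wait, Exit, Crit, Try}.
States satisfying AG (crit2 → try2): {Idle, Wait, Exit, Crit, Try}.
States satisfying try2: {Idle, Wait, Exit, Try}.
States satisfying AX try2: {Exit}.
States satisfying AG (crit2 → try2) ∧ AX try2: {Exit}.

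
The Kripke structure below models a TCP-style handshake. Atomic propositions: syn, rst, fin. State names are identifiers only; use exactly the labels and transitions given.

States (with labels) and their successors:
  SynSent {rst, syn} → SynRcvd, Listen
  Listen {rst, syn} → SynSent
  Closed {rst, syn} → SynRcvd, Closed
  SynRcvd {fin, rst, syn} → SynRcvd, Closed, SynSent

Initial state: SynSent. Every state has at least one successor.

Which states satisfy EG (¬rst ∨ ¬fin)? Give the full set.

{SynSent, Listen, Closed}

States satisfying ¬rst ∨ ¬fin: {SynSent, Listen, Closed}.
States satisfying EG (¬rst ∨ ¬fin): {SynSent, Listen, Closed}.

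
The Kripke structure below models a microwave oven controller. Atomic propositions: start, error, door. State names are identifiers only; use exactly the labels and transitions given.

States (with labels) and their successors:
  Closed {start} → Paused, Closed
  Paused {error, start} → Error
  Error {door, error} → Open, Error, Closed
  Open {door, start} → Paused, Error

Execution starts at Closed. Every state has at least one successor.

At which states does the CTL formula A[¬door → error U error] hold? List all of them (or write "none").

States satisfying ¬door → error: {Paused, Error, Open}.
States satisfying error: {Paused, Error}.
States satisfying A[¬door → error U error]: {Paused, Error, Open}.

{Paused, Error, Open}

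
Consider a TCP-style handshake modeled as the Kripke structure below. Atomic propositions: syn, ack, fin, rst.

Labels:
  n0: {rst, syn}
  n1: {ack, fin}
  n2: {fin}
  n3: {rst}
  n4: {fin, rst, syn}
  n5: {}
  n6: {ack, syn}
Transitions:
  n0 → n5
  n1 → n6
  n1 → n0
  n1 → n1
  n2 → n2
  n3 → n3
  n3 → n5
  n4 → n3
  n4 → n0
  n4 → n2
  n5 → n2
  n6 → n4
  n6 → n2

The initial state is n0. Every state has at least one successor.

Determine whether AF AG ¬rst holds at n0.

States satisfying AG ¬rst: {n2, n5}.
States satisfying AF AG ¬rst: {n0, n2, n5}.
n0 ∈ Sat(AF AG ¬rst).

Holds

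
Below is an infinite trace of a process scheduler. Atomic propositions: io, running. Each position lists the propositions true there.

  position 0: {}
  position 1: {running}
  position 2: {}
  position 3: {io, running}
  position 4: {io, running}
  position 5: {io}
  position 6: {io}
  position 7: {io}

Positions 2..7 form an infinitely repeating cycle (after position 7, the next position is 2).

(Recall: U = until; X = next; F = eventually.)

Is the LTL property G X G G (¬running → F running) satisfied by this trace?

Yes

X G G (¬running → F running) holds at every position 0..7, and those are all positions ever visited, so G X G G (¬running → F running) holds.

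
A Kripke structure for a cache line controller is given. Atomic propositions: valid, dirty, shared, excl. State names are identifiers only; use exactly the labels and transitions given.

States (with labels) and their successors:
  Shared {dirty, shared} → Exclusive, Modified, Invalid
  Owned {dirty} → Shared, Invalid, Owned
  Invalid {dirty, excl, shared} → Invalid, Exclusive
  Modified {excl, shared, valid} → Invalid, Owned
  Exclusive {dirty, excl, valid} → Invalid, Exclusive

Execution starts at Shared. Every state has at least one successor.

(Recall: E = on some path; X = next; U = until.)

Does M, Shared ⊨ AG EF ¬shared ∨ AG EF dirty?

States satisfying EF ¬shared: {Shared, Owned, Invalid, Modified, Exclusive}.
States satisfying AG EF ¬shared: {Shared, Owned, Invalid, Modified, Exclusive}.
States satisfying EF dirty: {Shared, Owned, Invalid, Modified, Exclusive}.
States satisfying AG EF dirty: {Shared, Owned, Invalid, Modified, Exclusive}.
States satisfying AG EF ¬shared ∨ AG EF dirty: {Shared, Owned, Invalid, Modified, Exclusive}.
Shared ∈ Sat(AG EF ¬shared ∨ AG EF dirty).

Satisfied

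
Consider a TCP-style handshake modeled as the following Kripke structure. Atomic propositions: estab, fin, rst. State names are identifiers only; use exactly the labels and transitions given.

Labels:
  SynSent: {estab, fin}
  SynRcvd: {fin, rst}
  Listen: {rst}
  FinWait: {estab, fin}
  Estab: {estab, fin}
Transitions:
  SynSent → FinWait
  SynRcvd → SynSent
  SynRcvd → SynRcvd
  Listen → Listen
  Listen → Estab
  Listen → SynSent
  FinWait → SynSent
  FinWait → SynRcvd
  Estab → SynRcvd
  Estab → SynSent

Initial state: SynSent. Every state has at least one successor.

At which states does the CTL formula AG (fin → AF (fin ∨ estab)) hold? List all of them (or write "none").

States satisfying fin → AF (fin ∨ estab): {SynSent, SynRcvd, Listen, FinWait, Estab}.
States satisfying AG (fin → AF (fin ∨ estab)): {SynSent, SynRcvd, Listen, FinWait, Estab}.

{SynSent, SynRcvd, Listen, FinWait, Estab}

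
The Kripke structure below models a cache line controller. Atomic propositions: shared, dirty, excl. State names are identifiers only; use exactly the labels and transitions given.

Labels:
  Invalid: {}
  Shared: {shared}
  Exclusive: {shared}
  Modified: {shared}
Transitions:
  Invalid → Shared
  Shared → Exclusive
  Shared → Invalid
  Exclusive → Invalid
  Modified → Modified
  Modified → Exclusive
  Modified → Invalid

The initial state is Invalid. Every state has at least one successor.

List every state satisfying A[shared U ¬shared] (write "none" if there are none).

{Invalid, Shared, Exclusive}

States satisfying shared: {Shared, Exclusive, Modified}.
States satisfying ¬shared: {Invalid}.
States satisfying A[shared U ¬shared]: {Invalid, Shared, Exclusive}.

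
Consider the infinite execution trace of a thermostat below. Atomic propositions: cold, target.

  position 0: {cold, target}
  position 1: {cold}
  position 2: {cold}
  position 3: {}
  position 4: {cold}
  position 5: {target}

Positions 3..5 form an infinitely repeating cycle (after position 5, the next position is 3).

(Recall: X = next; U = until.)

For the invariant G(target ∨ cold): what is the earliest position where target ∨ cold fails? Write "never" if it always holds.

Check target ∨ cold at each position in order: 0 ✓, 1 ✓, 2 ✓.
At position 3 the labels are {}, so target ∨ cold is false there. This is the first violation.

3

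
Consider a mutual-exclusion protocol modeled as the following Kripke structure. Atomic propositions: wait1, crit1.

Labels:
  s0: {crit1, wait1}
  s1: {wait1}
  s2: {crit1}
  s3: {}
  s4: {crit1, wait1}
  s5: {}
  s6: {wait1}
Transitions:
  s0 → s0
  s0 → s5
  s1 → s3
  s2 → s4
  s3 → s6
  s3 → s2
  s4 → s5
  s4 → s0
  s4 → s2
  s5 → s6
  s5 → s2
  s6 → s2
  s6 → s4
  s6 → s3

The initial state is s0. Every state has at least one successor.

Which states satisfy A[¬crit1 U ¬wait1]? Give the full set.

States satisfying ¬crit1: {s1, s3, s5, s6}.
States satisfying ¬wait1: {s2, s3, s5}.
States satisfying A[¬crit1 U ¬wait1]: {s1, s2, s3, s5}.

{s1, s2, s3, s5}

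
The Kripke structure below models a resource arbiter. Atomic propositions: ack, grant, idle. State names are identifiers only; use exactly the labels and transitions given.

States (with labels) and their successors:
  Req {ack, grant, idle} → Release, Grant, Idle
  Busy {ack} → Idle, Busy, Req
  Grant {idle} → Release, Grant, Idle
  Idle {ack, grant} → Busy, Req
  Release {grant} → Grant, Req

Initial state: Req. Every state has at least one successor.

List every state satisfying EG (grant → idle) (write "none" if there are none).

{Req, Busy, Grant}

States satisfying grant → idle: {Req, Busy, Grant}.
States satisfying EG (grant → idle): {Req, Busy, Grant}.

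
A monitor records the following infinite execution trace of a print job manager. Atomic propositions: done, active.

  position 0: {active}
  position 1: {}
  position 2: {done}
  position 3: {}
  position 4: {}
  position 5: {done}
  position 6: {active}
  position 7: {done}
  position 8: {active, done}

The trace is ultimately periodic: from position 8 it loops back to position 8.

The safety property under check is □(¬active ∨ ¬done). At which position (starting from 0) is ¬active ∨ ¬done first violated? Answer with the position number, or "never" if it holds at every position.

Check ¬active ∨ ¬done at each position in order: 0 ✓, 1 ✓, 2 ✓, 3 ✓, 4 ✓, 5 ✓, 6 ✓, 7 ✓.
At position 8 the labels are {active, done}, so ¬active ∨ ¬done is false there. This is the first violation.

8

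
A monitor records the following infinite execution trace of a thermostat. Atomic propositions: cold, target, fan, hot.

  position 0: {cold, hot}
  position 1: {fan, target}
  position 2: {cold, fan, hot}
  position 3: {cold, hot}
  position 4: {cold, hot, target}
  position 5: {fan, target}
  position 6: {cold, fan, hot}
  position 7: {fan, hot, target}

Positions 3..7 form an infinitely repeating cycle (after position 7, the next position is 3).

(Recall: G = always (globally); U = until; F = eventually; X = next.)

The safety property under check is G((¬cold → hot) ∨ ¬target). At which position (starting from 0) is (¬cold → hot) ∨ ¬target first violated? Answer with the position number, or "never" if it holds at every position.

1

Check (¬cold → hot) ∨ ¬target at each position in order: 0 ✓.
At position 1 the labels are {fan, target}, so (¬cold → hot) ∨ ¬target is false there. This is the first violation.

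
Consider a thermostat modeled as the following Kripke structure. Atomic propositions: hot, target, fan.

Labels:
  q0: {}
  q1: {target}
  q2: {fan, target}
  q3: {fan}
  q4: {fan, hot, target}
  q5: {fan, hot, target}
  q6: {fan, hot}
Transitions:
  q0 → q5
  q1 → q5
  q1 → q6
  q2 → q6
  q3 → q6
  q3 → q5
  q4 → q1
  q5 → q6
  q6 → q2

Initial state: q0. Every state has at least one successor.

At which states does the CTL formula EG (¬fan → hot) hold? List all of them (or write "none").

{q2, q3, q5, q6}

States satisfying ¬fan → hot: {q2, q3, q4, q5, q6}.
States satisfying EG (¬fan → hot): {q2, q3, q5, q6}.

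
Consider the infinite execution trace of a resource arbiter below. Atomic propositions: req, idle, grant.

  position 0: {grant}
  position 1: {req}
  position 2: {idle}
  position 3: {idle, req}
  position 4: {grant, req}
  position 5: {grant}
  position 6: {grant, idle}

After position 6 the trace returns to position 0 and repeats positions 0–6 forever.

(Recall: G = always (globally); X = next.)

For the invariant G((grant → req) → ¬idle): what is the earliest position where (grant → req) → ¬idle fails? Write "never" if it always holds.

Check (grant → req) → ¬idle at each position in order: 0 ✓, 1 ✓.
At position 2 the labels are {idle}, so (grant → req) → ¬idle is false there. This is the first violation.

2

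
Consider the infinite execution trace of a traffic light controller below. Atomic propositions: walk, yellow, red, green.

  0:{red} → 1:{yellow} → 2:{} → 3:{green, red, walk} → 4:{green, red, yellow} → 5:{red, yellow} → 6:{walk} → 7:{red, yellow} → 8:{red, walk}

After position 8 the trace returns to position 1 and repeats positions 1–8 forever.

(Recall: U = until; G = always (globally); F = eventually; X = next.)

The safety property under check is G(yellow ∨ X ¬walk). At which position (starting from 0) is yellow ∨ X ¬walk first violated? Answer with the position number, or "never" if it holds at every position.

Check yellow ∨ X ¬walk at each position in order: 0 ✓, 1 ✓.
At position 2 the labels are {} and the next position 3 has {green, red, walk}, so yellow ∨ X ¬walk is false there. This is the first violation.

2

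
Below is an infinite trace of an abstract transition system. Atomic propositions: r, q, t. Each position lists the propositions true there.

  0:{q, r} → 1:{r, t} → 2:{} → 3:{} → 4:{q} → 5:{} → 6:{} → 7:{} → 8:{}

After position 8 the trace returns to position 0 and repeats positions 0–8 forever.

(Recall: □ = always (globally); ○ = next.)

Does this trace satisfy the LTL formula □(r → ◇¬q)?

r → ◇¬q holds at every position 0..8, and those are all positions ever visited, so □(r → ◇¬q) holds.
Positions where r holds: 0, 1.
Check ◇¬q at each: 0→ok, 1→ok.

Yes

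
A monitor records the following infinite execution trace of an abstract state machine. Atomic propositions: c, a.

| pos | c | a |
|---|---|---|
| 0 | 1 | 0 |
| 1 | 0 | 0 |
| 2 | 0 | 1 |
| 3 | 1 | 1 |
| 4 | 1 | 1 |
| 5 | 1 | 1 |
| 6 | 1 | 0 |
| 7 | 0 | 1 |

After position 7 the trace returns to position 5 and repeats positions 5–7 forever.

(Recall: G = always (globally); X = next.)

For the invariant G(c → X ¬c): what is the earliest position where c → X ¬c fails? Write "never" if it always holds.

Check c → X ¬c at each position in order: 0 ✓, 1 ✓, 2 ✓.
At position 3 the labels are {a, c} and the next position 4 has {a, c}, so c → X ¬c is false there. This is the first violation.

3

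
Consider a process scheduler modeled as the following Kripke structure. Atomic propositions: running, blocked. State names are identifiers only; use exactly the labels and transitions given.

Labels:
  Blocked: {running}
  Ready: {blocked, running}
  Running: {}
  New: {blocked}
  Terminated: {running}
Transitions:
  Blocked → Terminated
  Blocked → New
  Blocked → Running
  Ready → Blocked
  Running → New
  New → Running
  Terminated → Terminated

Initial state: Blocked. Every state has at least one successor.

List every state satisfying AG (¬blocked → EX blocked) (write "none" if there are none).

{Running, New}

States satisfying ¬blocked → EX blocked: {Blocked, Ready, Running, New}.
States satisfying AG (¬blocked → EX blocked): {Running, New}.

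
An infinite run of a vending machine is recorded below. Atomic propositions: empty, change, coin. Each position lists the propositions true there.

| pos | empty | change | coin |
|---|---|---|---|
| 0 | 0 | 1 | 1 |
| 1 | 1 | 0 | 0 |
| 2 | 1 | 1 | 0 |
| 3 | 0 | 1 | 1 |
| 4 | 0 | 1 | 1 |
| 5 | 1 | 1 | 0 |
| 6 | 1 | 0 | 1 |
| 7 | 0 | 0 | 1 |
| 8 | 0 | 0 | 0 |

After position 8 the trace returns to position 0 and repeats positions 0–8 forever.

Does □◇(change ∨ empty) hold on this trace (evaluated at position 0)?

◇(change ∨ empty) holds at every position 0..8, and those are all positions ever visited, so □◇(change ∨ empty) holds.

Holds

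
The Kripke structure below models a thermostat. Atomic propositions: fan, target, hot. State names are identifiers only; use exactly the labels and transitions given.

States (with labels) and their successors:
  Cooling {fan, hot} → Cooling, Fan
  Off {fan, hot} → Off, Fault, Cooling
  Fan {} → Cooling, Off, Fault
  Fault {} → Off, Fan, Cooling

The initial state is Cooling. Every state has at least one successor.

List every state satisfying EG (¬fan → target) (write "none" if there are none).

States satisfying ¬fan → target: {Cooling, Off}.
States satisfying EG (¬fan → target): {Cooling, Off}.

{Cooling, Off}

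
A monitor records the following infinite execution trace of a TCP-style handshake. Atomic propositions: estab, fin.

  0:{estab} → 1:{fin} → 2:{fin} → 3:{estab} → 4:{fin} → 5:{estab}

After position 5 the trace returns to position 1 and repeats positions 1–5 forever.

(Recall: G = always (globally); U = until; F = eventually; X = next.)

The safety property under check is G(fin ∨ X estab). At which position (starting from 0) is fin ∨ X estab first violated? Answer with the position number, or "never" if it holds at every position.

At position 0 the labels are {estab} and the next position 1 has {fin}, so fin ∨ X estab is false there. This is the first violation.

0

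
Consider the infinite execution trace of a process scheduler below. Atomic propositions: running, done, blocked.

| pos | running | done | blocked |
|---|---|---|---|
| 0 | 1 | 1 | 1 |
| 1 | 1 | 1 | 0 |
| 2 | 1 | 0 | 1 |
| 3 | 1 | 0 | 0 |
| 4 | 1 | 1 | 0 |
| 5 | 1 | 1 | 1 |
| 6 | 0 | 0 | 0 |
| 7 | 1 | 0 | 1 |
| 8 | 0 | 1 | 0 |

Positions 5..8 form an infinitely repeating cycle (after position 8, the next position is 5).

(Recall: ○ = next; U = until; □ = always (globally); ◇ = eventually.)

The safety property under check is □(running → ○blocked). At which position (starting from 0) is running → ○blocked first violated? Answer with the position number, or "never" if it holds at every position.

At position 0 the labels are {blocked, done, running} and the next position 1 has {done, running}, so running → ○blocked is false there. This is the first violation.

0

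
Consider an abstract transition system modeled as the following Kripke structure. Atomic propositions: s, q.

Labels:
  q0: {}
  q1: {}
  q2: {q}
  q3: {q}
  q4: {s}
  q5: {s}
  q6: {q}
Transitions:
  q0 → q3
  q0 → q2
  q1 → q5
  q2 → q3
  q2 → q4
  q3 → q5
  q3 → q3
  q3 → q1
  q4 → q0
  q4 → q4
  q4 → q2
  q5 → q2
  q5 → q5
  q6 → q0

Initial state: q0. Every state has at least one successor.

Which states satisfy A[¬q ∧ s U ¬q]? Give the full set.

States satisfying ¬q ∧ s: {q4, q5}.
States satisfying ¬q: {q0, q1, q4, q5}.
States satisfying A[¬q ∧ s U ¬q]: {q0, q1, q4, q5}.

{q0, q1, q4, q5}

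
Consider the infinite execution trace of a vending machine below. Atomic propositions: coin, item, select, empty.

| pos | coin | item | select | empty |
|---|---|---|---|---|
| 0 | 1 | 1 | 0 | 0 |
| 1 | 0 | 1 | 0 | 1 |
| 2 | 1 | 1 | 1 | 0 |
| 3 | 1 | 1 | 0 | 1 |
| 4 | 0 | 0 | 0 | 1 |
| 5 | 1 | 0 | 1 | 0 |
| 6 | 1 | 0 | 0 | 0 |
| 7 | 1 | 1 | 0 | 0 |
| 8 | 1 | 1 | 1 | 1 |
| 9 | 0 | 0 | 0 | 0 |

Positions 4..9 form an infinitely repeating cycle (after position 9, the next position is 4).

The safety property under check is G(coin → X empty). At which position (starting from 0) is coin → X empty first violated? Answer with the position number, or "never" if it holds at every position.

Check coin → X empty at each position in order: 0 ✓, 1 ✓, 2 ✓, 3 ✓, 4 ✓.
At position 5 the labels are {coin, select} and the next position 6 has {coin}, so coin → X empty is false there. This is the first violation.

5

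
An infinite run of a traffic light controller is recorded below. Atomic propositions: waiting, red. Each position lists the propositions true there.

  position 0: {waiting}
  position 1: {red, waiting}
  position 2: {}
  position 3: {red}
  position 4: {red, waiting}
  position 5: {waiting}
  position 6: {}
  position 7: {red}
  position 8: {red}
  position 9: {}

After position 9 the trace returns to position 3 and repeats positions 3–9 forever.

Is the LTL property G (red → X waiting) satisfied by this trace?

red → X waiting must hold at every position from 0 onward. It fails at position 1, so G (red → X waiting) is false.
Positions where red holds: 1, 3, 4, 7, 8.
Check X waiting at each: 1→fails, 3→ok, 4→ok, 7→fails, 8→fails.

No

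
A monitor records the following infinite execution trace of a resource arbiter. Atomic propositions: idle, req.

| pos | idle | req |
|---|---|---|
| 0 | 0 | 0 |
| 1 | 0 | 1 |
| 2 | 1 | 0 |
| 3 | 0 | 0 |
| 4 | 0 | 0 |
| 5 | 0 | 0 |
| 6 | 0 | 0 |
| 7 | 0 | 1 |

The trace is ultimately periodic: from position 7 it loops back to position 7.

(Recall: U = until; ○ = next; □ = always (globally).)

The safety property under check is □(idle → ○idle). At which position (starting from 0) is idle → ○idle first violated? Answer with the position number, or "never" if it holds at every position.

Check idle → ○idle at each position in order: 0 ✓, 1 ✓.
At position 2 the labels are {idle} and the next position 3 has {}, so idle → ○idle is false there. This is the first violation.

2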